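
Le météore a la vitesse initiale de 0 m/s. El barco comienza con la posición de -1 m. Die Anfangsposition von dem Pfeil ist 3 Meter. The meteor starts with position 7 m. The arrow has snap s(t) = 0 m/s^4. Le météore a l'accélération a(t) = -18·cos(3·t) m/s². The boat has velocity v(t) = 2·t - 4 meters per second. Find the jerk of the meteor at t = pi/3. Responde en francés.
En partant de l'accélération a(t) = -18·cos(3·t), nous prenons 1 dérivée. En prenant d/dt de a(t), nous trouvons j(t) = 54·sin(3·t). En utilisant j(t) = 54·sin(3·t) et en substituant t = pi/3, nous trouvons j = 0.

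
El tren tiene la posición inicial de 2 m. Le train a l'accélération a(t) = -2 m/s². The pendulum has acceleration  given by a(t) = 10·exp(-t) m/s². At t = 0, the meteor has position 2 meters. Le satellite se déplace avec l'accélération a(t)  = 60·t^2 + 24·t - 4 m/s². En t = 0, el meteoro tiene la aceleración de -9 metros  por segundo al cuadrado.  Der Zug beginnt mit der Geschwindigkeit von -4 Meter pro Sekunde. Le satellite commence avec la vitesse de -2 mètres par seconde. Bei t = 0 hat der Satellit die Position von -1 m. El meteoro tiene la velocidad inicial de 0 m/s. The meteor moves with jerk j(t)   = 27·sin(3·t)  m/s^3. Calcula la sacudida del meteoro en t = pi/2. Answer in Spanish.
De la ecuación de la sacudida j(t) = 27·sin(3·t), sustituimos t = pi/2 para obtener j = -27.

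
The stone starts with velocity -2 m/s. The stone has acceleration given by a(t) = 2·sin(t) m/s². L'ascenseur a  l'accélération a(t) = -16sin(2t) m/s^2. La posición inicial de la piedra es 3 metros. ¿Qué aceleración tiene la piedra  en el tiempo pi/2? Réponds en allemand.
Mit a(t) = 2·sin(t) und Einsetzen von t = pi/2, finden wir a = 2.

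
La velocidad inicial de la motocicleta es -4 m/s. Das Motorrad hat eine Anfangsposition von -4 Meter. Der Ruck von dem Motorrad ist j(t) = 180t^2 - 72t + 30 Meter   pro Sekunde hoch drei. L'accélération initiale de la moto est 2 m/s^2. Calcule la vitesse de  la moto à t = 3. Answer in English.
We need to integrate our jerk equation j(t) = 180·t^2 - 72·t + 30 2 times. The antiderivative of jerk is acceleration. Using a(0) = 2, we get a(t) = 60·t^3 - 36·t^2 + 30·t + 2. Taking ∫a(t)dt and applying v(0) = -4, we find v(t) = 15·t^4 - 12·t^3 + 15·t^2 + 2·t - 4. Using v(t) = 15·t^4 - 12·t^3 + 15·t^2 + 2·t - 4 and substituting t = 3, we find v = 1028.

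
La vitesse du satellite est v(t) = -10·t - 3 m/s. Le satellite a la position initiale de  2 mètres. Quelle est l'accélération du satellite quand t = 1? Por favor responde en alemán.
Um dies zu lösen, müssen wir 1 Ableitung unserer Gleichung für die Geschwindigkeit v(t) = -10·t - 3 nehmen. Durch Ableiten von der Geschwindigkeit erhalten wir die Beschleunigung: a(t) = -10. Mit a(t) = -10 und Einsetzen von t = 1, finden wir a = -10.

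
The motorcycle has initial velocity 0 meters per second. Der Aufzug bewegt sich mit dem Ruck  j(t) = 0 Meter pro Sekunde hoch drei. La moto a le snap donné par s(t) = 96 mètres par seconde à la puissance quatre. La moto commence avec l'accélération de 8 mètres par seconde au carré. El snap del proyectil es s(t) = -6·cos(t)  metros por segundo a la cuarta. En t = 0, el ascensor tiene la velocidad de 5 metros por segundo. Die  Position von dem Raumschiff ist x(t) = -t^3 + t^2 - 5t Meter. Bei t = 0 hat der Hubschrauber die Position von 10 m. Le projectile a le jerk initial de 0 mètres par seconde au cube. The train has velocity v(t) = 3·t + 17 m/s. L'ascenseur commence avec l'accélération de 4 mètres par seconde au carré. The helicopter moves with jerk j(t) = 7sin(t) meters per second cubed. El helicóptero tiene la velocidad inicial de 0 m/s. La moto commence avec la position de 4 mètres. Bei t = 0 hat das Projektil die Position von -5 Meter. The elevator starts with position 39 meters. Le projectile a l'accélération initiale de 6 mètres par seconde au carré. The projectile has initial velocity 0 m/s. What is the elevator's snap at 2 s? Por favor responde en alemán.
Ausgehend von dem Ruck j(t) = 0, nehmen wir 1 Ableitung. Mit d/dt von j(t) finden wir s(t) = 0. Aus der Gleichung für den Snap s(t) = 0, setzen wir t = 2 ein und erhalten s = 0.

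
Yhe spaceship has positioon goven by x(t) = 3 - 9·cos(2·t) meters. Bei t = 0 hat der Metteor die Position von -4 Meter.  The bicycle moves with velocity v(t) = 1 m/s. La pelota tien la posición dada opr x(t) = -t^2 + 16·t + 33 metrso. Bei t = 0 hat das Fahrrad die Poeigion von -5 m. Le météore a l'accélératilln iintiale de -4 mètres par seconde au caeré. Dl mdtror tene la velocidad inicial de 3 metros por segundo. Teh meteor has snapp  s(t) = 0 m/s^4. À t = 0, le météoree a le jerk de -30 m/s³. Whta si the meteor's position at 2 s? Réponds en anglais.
Starting from snap s(t) = 0, we take 4 integrals. Integrating snap and using the initial condition j(0) = -30, we get j(t) = -30. Integrating jerk and using the initial condition a(0) = -4, we get a(t) = -30·t - 4. The integral of acceleration, with v(0) = 3, gives velocity: v(t) = -15·t^2 - 4·t + 3. Integrating velocity and using the initial condition x(0) = -4, we get x(t) = -5·t^3 - 2·t^2 + 3·t - 4. From the given position equation x(t) = -5·t^3 - 2·t^2 + 3·t - 4, we substitute t = 2 to get x = -46.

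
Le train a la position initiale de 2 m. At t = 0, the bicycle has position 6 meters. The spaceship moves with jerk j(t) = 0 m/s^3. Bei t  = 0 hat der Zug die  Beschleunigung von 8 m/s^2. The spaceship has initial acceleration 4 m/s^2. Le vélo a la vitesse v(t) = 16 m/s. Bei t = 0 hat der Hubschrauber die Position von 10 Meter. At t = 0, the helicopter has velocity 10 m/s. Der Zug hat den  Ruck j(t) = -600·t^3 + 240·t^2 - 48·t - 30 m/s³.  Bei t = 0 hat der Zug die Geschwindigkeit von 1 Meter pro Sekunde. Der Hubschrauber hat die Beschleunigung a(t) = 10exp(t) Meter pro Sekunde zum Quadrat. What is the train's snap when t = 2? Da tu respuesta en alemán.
Um dies zu lösen, müssen wir 1 Ableitung unserer Gleichung für den Ruck j(t) = -600·t^3 + 240·t^2 - 48·t - 30 nehmen. Mit d/dt von j(t) finden wir s(t) = -1800·t^2 + 480·t - 48. Mit s(t) = -1800·t^2 + 480·t - 48 und Einsetzen von t = 2, finden wir s = -6288.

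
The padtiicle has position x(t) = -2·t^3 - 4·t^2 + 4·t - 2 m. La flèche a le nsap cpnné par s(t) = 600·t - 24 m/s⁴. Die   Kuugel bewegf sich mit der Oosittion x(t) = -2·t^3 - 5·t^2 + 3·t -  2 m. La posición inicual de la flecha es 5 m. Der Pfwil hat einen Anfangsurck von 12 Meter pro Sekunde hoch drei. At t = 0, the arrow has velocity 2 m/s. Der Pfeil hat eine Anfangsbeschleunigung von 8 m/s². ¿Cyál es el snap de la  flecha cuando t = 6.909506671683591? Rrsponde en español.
De la ecuación del snap s(t) = 600·t - 24, sustituimos t = 6.909506671683591 para obtener s = 4121.70400301015.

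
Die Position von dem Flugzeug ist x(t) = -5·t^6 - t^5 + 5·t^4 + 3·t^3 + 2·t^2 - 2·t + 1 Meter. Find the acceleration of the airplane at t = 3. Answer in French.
Nous devons dériver notre équation de la position x(t) = -5·t^6 - t^5 + 5·t^4 + 3·t^3 + 2·t^2 - 2·t + 1 2 fois. La dérivée de la position donne la vitesse: v(t) = -30·t^5 - 5·t^4 + 20·t^3 + 9·t^2 + 4·t - 2. En prenant d/dt de v(t), nous trouvons a(t) = -150·t^4 - 20·t^3 + 60·t^2 + 18·t + 4. Nous avons l'accélération a(t) = -150·t^4 - 20·t^3 + 60·t^2 + 18·t + 4. En substituant t = 3: a(3) = -12092.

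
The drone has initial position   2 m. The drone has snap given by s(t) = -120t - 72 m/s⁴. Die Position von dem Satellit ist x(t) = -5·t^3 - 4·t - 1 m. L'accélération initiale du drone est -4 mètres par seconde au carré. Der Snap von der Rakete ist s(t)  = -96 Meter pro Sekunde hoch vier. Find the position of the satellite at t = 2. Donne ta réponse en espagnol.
Tenemos la posición x(t) = -5·t^3 - 4·t - 1. Sustituyendo t = 2: x(2) = -49.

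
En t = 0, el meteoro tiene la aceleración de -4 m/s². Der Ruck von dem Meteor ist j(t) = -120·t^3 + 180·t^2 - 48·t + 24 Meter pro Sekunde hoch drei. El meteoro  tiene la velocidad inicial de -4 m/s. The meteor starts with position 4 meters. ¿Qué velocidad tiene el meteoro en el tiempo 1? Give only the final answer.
La velocidad en t = 1 es v = 5.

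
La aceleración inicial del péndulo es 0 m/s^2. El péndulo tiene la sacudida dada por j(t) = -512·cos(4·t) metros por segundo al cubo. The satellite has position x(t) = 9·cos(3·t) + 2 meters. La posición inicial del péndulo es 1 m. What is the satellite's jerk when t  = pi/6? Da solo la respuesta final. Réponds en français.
Le jerk à t = pi/6 est j = 243.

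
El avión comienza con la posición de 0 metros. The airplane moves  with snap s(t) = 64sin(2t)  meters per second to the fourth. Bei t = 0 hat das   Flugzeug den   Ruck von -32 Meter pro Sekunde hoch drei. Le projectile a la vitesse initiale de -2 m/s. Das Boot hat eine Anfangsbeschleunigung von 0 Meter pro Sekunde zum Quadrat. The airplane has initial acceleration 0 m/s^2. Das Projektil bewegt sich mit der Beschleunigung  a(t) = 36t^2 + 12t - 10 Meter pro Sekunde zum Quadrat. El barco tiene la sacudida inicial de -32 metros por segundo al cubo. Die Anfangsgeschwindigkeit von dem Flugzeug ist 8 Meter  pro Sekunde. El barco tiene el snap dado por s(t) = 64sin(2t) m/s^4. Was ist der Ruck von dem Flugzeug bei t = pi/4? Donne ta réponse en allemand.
Um dies zu lösen, müssen wir 1 Stammfunktion unserer Gleichung für den Snap s(t) = 64·sin(2·t) finden. Die Stammfunktion von dem Snap, mit j(0) = -32, ergibt den Ruck: j(t) = -32·cos(2·t). Wir haben den Ruck j(t) = -32·cos(2·t). Durch Einsetzen von t = pi/4: j(pi/4) = 0.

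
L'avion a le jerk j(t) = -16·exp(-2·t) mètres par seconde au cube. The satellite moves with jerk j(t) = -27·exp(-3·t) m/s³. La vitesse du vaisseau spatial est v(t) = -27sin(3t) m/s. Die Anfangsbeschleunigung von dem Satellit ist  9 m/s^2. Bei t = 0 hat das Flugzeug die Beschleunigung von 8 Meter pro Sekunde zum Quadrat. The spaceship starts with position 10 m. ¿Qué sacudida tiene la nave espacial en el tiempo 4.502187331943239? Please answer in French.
En partant de la vitesse v(t) = -27·sin(3·t), nous prenons 2 dérivées. La dérivée de la vitesse donne l'accélération: a(t) = -81·cos(3·t). La dérivée de l'accélération donne le jerk: j(t) = 243·sin(3·t). De l'équation du jerk j(t) = 243·sin(3·t), nous substituons t = 4.502187331943239 pour obtenir j = 196.264043307897.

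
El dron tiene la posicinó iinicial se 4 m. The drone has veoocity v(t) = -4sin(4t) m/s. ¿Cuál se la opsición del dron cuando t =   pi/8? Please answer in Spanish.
Necesitamos integrar nuestra ecuación de la velocidad v(t) = -4·sin(4·t) 1 vez. La antiderivada de la velocidad, con x(0) = 4, da la posición: x(t) = cos(4·t) + 3. De la ecuación de la posición x(t) = cos(4·t) + 3, sustituimos t = pi/8 para obtener x = 3.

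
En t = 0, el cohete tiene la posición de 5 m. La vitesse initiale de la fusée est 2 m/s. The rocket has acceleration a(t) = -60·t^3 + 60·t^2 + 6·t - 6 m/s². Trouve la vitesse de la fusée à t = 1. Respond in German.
Ausgehend von der Beschleunigung a(t) = -60·t^3 + 60·t^2 + 6·t - 6, nehmen wir 1 Integral. Das Integral von der Beschleunigung, mit v(0) = 2, ergibt die Geschwindigkeit: v(t) = -15·t^4 + 20·t^3 + 3·t^2 - 6·t + 2. Aus der Gleichung für die Geschwindigkeit v(t) = -15·t^4 + 20·t^3 + 3·t^2 - 6·t + 2, setzen wir t = 1 ein und erhalten v = 4.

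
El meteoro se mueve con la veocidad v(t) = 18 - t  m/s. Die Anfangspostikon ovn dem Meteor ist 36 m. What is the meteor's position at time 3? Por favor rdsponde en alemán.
Wir müssen unsere Gleichung für die Geschwindigkeit v(t) = 18 - t 1-mal integrieren. Mit ∫v(t)dt und Anwendung von x(0) = 36, finden wir x(t) = -t^2/2 + 18·t + 36. Wir haben die Position x(t) = -t^2/2 + 18·t + 36. Durch Einsetzen von t = 3: x(3) = 171/2.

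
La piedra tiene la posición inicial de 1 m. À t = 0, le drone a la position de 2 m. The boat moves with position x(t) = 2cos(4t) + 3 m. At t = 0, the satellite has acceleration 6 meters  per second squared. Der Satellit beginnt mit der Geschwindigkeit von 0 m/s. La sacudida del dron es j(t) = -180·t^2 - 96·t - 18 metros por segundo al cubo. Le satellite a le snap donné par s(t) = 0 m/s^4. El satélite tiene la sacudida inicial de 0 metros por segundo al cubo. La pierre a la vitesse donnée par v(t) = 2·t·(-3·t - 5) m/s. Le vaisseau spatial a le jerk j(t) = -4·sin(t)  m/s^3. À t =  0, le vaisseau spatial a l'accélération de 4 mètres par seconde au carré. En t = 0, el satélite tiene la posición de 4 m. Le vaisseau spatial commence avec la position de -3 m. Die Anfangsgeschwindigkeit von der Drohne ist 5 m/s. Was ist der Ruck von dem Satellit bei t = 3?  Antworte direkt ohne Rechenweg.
j(3) = 0.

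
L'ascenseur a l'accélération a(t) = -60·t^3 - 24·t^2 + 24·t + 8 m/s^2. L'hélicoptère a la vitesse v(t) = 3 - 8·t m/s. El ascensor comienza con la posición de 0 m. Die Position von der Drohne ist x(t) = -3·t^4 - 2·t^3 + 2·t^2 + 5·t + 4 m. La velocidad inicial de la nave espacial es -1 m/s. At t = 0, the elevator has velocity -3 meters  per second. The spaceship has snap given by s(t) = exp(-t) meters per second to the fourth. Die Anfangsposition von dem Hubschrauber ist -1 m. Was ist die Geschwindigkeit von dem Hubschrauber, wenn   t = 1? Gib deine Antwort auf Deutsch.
Aus der Gleichung für die Geschwindigkeit v(t) = 3 - 8·t, setzen wir t = 1 ein und erhalten v = -5.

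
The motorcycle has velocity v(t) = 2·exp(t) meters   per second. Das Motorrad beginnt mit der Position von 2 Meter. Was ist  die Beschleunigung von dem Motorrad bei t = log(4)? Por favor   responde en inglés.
We must differentiate our velocity equation v(t) = 2·exp(t) 1 time. The derivative of velocity gives acceleration: a(t) = 2·exp(t). Using a(t) = 2·exp(t) and substituting t = log(4), we find a = 8.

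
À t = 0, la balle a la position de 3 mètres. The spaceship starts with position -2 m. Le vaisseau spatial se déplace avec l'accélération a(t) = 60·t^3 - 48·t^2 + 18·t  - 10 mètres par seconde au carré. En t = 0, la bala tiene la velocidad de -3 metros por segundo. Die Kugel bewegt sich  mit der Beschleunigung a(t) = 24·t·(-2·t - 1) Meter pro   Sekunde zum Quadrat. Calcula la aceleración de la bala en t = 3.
Tenemos la aceleración a(t) = 24·t·(-2·t - 1). Sustituyendo t = 3: a(3) = -504.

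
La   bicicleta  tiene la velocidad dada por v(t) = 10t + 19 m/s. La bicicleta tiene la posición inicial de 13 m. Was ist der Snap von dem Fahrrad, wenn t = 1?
Um dies zu lösen, müssen wir 3 Ableitungen unserer Gleichung für die Geschwindigkeit v(t) = 10·t + 19 nehmen. Die Ableitung von der Geschwindigkeit ergibt die Beschleunigung: a(t) = 10. Die Ableitung von der Beschleunigung ergibt den Ruck: j(t) = 0. Die Ableitung von dem Ruck ergibt den Snap: s(t) = 0. Mit s(t) = 0 und Einsetzen von t = 1, finden wir s = 0.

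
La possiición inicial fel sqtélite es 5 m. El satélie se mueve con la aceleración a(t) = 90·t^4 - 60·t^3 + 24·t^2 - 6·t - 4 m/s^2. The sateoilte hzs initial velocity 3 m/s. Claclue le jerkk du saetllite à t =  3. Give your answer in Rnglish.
Starting from acceleration a(t) = 90·t^4 - 60·t^3 + 24·t^2 - 6·t - 4, we take 1 derivative. Differentiating acceleration, we get jerk: j(t) = 360·t^3 - 180·t^2 + 48·t - 6. We have jerk j(t) = 360·t^3 - 180·t^2 + 48·t - 6. Substituting t = 3: j(3) = 8238.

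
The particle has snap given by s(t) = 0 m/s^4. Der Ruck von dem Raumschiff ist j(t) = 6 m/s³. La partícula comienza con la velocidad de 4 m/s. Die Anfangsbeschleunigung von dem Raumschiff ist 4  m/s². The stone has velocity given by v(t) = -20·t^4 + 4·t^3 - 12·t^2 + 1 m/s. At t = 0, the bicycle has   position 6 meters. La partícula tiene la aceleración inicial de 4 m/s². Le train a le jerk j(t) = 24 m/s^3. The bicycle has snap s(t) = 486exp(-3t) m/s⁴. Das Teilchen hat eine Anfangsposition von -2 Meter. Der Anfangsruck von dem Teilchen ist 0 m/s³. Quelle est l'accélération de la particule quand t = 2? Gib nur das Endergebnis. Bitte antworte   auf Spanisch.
La aceleración en t = 2 es a = 4.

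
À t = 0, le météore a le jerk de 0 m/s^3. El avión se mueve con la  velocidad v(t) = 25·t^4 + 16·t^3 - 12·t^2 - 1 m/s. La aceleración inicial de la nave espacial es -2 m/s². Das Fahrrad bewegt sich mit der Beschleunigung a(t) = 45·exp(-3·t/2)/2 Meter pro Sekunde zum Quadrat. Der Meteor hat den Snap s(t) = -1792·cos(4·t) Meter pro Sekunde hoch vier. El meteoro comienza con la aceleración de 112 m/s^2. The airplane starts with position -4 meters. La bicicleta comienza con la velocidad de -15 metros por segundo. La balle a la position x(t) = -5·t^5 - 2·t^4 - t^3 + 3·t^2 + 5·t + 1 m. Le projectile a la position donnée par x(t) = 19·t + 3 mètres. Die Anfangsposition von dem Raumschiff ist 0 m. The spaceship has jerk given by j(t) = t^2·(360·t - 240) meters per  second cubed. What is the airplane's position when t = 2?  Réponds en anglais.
To find the answer, we compute 1 integral of v(t) = 25·t^4 + 16·t^3 - 12·t^2 - 1. The antiderivative of velocity, with x(0) = -4, gives position: x(t) = 5·t^5 + 4·t^4 - 4·t^3 - t - 4. From the given position equation x(t) = 5·t^5 + 4·t^4 - 4·t^3 - t - 4, we substitute t = 2 to get x = 186.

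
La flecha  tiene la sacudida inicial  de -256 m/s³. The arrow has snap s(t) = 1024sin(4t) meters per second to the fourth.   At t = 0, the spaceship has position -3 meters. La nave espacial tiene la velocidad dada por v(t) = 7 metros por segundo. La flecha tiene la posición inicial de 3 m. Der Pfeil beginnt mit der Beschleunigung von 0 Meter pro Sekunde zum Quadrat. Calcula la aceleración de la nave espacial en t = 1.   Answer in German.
Wir müssen unsere Gleichung für die Geschwindigkeit v(t) = 7 1-mal ableiten. Die Ableitung von der Geschwindigkeit ergibt die Beschleunigung: a(t) = 0. Mit a(t) = 0 und Einsetzen von t = 1, finden wir a = 0.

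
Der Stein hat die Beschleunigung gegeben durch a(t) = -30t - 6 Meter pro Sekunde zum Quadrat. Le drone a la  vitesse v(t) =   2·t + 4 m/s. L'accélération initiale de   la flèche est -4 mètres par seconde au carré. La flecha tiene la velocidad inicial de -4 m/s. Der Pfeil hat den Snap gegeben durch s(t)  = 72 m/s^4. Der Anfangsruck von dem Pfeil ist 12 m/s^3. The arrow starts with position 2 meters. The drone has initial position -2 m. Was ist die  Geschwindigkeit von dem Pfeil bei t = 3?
Um dies zu lösen, müssen wir 3 Stammfunktionen unserer Gleichung für den Snap s(t) = 72 finden. Mit ∫s(t)dt und Anwendung von j(0) = 12, finden wir j(t) = 72·t + 12. Die Stammfunktion von dem Ruck, mit a(0) = -4, ergibt die Beschleunigung: a(t) = 36·t^2 + 12·t - 4. Das Integral von der Beschleunigung ist die Geschwindigkeit. Mit v(0) = -4 erhalten wir v(t) = 12·t^3 + 6·t^2 - 4·t - 4. Wir haben die Geschwindigkeit v(t) = 12·t^3 + 6·t^2 - 4·t - 4. Durch Einsetzen von t = 3: v(3) = 362.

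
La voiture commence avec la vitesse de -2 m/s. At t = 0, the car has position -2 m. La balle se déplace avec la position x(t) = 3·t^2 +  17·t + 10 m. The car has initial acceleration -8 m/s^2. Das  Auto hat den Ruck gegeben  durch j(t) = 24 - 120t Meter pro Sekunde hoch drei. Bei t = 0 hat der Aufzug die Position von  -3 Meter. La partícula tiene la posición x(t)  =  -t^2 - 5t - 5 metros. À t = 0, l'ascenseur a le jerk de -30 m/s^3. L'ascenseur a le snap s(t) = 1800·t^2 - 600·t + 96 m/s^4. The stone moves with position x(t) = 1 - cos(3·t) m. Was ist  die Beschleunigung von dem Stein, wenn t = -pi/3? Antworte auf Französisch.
En partant de la position x(t) = 1 - cos(3·t), nous prenons 2 dérivées. La dérivée de la position donne la vitesse: v(t) = 3·sin(3·t). En dérivant la vitesse, nous obtenons l'accélération: a(t) = 9·cos(3·t). En utilisant a(t) = 9·cos(3·t) et en substituant t = -pi/3, nous trouvons a = -9.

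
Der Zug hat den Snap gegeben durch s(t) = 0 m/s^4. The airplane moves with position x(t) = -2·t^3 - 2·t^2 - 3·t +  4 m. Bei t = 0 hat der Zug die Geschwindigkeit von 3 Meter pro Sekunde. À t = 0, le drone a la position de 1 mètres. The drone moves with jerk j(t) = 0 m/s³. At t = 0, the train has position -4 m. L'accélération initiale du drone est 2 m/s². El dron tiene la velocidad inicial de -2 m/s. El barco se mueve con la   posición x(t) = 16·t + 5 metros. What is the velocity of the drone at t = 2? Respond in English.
We need to integrate our jerk equation j(t) = 0 2 times. The antiderivative of jerk is acceleration. Using a(0) = 2, we get a(t) = 2. The integral of acceleration is velocity. Using v(0) = -2, we get v(t) = 2·t - 2. Using v(t) = 2·t - 2 and substituting t = 2, we find v = 2.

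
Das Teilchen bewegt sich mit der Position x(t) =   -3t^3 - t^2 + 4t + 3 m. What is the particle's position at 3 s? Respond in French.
En utilisant x(t) = -3·t^3 - t^2 + 4·t + 3 et en substituant t = 3, nous trouvons x = -75.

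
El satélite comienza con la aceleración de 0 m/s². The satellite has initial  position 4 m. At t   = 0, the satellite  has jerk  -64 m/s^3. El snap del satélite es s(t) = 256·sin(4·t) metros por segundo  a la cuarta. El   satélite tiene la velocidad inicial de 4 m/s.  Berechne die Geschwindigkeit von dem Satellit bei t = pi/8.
Ausgehend von dem Snap s(t) = 256·sin(4·t), nehmen wir 3 Stammfunktionen. Durch Integration von dem Snap und Verwendung der Anfangsbedingung j(0) = -64, erhalten wir j(t) = -64·cos(4·t). Das Integral von dem Ruck ist die Beschleunigung. Mit a(0) = 0 erhalten wir a(t) = -16·sin(4·t). Durch Integration von der Beschleunigung und Verwendung der Anfangsbedingung v(0) = 4, erhalten wir v(t) = 4·cos(4·t). Aus der Gleichung für die Geschwindigkeit v(t) = 4·cos(4·t), setzen wir t = pi/8 ein und erhalten v = 0.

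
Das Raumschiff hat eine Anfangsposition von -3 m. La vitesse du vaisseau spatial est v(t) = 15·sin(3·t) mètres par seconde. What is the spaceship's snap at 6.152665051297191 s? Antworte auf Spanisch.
Para resolver esto, necesitamos tomar 3 derivadas de nuestra ecuación de la velocidad v(t) = 15·sin(3·t). Tomando d/dt de v(t), encontramos a(t) = 45·cos(3·t). La derivada de la aceleración da la sacudida: j(t) = -135·sin(3·t). La derivada de la sacudida da el snap: s(t) = -405·cos(3·t). Usando s(t) = -405·cos(3·t) y sustituyendo t = 6.152665051297191, encontramos s = -374.347391852145.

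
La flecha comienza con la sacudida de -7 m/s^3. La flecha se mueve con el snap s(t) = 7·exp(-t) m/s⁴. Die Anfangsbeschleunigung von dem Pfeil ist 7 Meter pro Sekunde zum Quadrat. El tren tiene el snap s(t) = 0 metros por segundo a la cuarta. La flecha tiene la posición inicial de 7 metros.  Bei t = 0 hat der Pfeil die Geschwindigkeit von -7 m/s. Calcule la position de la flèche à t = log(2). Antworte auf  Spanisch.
Necesitamos integrar nuestra ecuación del snap s(t) = 7·exp(-t) 4 veces. La integral del snap, con j(0) = -7, da la sacudida: j(t) = -7·exp(-t). La integral de la sacudida, con a(0) = 7, da la aceleración: a(t) = 7·exp(-t). Tomando ∫a(t)dt y aplicando v(0) = -7, encontramos v(t) = -7·exp(-t). La integral de la velocidad es la posición. Usando x(0) = 7, obtenemos x(t) = 7·exp(-t). De la ecuación de la posición x(t) = 7·exp(-t), sustituimos t = log(2) para obtener x = 7/2.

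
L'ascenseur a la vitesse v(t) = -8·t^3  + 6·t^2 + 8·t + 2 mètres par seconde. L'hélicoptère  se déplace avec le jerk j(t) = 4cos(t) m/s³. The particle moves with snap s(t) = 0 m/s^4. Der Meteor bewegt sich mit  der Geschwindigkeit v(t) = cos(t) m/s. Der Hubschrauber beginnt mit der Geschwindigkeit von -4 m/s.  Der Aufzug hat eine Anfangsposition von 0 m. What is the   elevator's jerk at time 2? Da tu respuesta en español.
Debemos derivar nuestra ecuación de la velocidad v(t) = -8·t^3 + 6·t^2 + 8·t + 2 2 veces. Tomando d/dt de v(t), encontramos a(t) = -24·t^2 + 12·t + 8. Tomando d/dt de a(t), encontramos j(t) = 12 - 48·t. De la ecuación de la sacudida j(t) = 12 - 48·t, sustituimos t = 2 para obtener j = -84.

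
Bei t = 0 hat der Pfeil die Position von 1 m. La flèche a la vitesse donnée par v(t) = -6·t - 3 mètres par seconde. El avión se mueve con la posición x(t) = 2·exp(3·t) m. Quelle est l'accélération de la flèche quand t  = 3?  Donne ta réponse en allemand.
Ausgehend von der Geschwindigkeit v(t) = -6·t - 3, nehmen wir 1 Ableitung. Mit d/dt von v(t) finden wir a(t) = -6. Aus der Gleichung für die Beschleunigung a(t) = -6, setzen wir t = 3 ein und erhalten a = -6.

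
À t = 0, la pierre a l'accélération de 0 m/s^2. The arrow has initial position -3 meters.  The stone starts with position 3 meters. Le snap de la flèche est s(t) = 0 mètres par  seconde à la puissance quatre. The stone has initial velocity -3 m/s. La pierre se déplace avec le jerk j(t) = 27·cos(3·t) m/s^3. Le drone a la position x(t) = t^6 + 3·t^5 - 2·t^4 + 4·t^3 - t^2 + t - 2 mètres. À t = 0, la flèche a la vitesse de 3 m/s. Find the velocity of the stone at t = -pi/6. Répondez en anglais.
Starting from jerk j(t) = 27·cos(3·t), we take 2 antiderivatives. Taking ∫j(t)dt and applying a(0) = 0, we find a(t) = 9·sin(3·t). Integrating acceleration and using the initial condition v(0) = -3, we get v(t) = -3·cos(3·t). We have velocity v(t) = -3·cos(3·t). Substituting t = -pi/6: v(-pi/6) = 0.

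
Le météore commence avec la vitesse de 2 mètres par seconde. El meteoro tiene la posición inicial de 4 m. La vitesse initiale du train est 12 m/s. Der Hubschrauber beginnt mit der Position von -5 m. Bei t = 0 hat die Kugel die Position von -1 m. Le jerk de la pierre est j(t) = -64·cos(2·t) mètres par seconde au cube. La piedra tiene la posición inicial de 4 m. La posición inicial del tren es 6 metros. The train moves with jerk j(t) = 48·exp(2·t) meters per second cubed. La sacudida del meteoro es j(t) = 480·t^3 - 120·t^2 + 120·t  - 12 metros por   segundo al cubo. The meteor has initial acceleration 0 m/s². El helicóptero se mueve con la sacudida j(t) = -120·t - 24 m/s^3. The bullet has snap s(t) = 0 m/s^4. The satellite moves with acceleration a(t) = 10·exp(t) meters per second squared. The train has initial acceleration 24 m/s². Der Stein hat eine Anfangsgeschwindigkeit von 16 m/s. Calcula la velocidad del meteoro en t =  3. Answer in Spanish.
Partiendo de la sacudida j(t) = 480·t^3 - 120·t^2 + 120·t - 12, tomamos 2 integrales. Integrando la sacudida y usando la condición inicial a(0) = 0, obtenemos a(t) = 4·t·(30·t^3 - 10·t^2 + 15·t - 3). La integral de la aceleración es la velocidad. Usando v(0) = 2, obtenemos v(t) = 24·t^5 - 10·t^4 + 20·t^3 - 6·t^2 + 2. Usando v(t) = 24·t^5 - 10·t^4 + 20·t^3 - 6·t^2 + 2 y sustituyendo t = 3, encontramos v = 5510.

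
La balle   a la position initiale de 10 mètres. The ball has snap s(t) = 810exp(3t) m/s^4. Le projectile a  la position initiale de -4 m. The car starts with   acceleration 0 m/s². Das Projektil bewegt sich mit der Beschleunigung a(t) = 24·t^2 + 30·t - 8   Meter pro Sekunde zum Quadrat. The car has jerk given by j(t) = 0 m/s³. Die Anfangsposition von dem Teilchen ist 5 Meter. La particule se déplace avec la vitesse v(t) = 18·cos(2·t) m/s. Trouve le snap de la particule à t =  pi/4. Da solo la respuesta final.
À t = pi/4, s = 144.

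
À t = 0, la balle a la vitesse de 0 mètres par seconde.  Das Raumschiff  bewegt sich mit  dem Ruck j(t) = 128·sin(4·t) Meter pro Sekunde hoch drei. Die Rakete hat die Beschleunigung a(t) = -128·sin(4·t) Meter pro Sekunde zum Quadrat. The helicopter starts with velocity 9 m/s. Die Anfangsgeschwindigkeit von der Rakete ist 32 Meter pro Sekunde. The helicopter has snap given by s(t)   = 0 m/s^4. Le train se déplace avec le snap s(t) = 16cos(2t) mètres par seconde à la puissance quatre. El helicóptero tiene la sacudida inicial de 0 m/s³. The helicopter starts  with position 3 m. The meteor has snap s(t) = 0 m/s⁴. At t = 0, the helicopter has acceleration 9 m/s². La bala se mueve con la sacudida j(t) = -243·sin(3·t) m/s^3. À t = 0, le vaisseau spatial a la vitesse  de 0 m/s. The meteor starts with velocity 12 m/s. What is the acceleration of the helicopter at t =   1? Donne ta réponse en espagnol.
Necesitamos integrar nuestra ecuación del snap s(t) = 0 2 veces. Tomando ∫s(t)dt y aplicando j(0) = 0, encontramos j(t) = 0. La antiderivada de la sacudida, con a(0) = 9, da la aceleración: a(t) = 9. Tenemos la aceleración a(t) = 9. Sustituyendo t = 1: a(1) = 9.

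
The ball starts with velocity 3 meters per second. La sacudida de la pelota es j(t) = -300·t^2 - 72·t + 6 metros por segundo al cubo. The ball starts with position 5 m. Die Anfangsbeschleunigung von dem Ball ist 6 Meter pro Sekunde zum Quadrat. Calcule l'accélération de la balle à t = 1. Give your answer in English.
To solve this, we need to take 1 integral of our jerk equation j(t) = -300·t^2 - 72·t + 6. Finding the integral of j(t) and using a(0) = 6: a(t) = -100·t^3 - 36·t^2 + 6·t + 6. From the given acceleration equation a(t) = -100·t^3 - 36·t^2 + 6·t + 6, we substitute t = 1 to get a = -124.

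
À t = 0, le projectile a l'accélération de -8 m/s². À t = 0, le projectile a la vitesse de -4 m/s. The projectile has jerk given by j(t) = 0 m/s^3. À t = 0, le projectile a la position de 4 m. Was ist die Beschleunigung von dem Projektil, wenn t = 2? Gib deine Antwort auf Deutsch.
Wir müssen unsere Gleichung für den Ruck j(t) = 0 1-mal integrieren. Die Stammfunktion von dem Ruck ist die Beschleunigung. Mit a(0) = -8 erhalten wir a(t) = -8. Aus der Gleichung für die Beschleunigung a(t) = -8, setzen wir t = 2 ein und erhalten a = -8.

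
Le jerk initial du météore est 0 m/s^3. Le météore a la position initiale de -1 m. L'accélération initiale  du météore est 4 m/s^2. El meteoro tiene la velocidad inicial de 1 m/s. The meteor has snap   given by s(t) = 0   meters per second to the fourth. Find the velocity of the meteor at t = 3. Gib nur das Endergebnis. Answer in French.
v(3) = 13.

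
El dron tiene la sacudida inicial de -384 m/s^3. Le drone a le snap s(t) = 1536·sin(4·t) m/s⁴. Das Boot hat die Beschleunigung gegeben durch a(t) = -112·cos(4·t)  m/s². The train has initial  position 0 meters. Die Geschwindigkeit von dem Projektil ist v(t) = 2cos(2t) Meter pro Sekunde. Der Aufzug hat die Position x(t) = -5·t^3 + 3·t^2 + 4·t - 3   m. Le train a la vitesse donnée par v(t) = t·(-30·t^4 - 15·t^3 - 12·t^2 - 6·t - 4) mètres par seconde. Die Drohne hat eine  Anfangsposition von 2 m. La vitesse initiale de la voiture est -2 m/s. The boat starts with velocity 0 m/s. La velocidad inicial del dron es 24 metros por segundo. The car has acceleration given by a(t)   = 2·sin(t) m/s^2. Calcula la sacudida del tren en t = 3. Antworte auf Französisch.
Nous devons dériver notre équation de la vitesse v(t) = t·(-30·t^4 - 15·t^3 - 12·t^2 - 6·t - 4) 2 fois. En prenant d/dt de v(t), nous trouvons a(t) = -30·t^4 - 15·t^3 - 12·t^2 + t·(-120·t^3 - 45·t^2 - 24·t - 6) - 6·t - 4. En prenant d/dt de a(t), nous trouvons j(t) = -240·t^3 - 90·t^2 + t·(-360·t^2 - 90·t - 24) - 48·t - 12. Nous avons le jerk j(t) = -240·t^3 - 90·t^2 + t·(-360·t^2 - 90·t - 24) - 48·t - 12. En substituant t = 3: j(3) = -18048.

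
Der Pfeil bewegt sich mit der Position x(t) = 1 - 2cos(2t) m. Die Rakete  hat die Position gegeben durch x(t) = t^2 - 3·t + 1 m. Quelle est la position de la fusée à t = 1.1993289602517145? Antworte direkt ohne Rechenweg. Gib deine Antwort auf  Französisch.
La position à t = 1.1993289602517145 est x = -1.15959692585668.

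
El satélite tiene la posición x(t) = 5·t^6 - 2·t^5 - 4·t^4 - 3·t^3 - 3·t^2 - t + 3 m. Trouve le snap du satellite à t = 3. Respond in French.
Pour résoudre ceci, nous devons prendre 4 dérivées de notre équation de la position x(t) = 5·t^6 - 2·t^5 - 4·t^4 - 3·t^3 - 3·t^2 - t + 3. En dérivant la position, nous obtenons la vitesse: v(t) = 30·t^5 - 10·t^4 - 16·t^3 - 9·t^2 - 6·t - 1. En dérivant la vitesse, nous obtenons l'accélération: a(t) = 150·t^4 - 40·t^3 - 48·t^2 - 18·t - 6. En prenant d/dt de a(t), nous trouvons j(t) = 600·t^3 - 120·t^2 - 96·t - 18. La dérivée du jerk donne le snap: s(t) = 1800·t^2 - 240·t - 96. De l'équation du snap s(t) = 1800·t^2 - 240·t - 96, nous substituons t = 3 pour obtenir s = 15384.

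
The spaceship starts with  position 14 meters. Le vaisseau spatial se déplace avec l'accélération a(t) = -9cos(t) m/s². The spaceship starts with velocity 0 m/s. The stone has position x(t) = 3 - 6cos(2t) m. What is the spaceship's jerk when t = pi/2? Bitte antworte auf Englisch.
Starting from acceleration a(t) = -9·cos(t), we take 1 derivative. The derivative of acceleration gives jerk: j(t) = 9·sin(t). Using j(t) = 9·sin(t) and substituting t = pi/2, we find j = 9.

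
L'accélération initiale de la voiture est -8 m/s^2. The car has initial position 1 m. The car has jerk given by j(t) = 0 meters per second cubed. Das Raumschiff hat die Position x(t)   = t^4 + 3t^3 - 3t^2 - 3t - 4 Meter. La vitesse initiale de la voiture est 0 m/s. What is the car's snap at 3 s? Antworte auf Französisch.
En partant du jerk j(t) = 0, nous prenons 1 dérivée. En prenant d/dt de j(t), nous trouvons s(t) = 0. De l'équation du snap s(t) = 0, nous substituons t = 3 pour obtenir s = 0.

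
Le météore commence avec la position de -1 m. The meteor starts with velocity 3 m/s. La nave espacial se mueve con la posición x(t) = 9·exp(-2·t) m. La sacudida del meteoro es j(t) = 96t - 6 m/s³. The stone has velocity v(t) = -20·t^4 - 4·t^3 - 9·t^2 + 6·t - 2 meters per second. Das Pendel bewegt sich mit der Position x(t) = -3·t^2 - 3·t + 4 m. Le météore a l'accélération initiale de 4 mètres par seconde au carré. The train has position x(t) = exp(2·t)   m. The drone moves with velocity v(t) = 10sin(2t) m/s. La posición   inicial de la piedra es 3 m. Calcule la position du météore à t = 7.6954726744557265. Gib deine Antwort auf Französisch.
Nous devons trouver la primitive de notre équation du jerk j(t) = 96·t - 6 3 fois. En intégrant le jerk et en utilisant la condition initiale a(0) = 4, nous obtenons a(t) = 48·t^2 - 6·t + 4. L'intégrale de l'accélération est la vitesse. En utilisant v(0) = 3, nous obtenons v(t) = 16·t^3 - 3·t^2 + 4·t + 3. En intégrant la vitesse et en utilisant la condition initiale x(0) = -1, nous obtenons x(t) = 4·t^4 - t^3 + 2·t^2 + 3·t - 1. Nous avons la position x(t) = 4·t^4 - t^3 + 2·t^2 + 3·t - 1. En substituant t = 7.6954726744557265: x(7.6954726744557265) = 13712.9743977211.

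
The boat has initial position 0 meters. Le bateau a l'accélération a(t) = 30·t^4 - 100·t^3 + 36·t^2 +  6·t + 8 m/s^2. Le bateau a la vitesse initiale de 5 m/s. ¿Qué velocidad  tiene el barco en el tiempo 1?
Para resolver esto, necesitamos tomar 1 integral de nuestra ecuación de la aceleración a(t) = 30·t^4 - 100·t^3 + 36·t^2 + 6·t + 8. La antiderivada de la aceleración es la velocidad. Usando v(0) = 5, obtenemos v(t) = 6·t^5 - 25·t^4 + 12·t^3 + 3·t^2 + 8·t + 5. De la ecuación de la velocidad v(t) = 6·t^5 - 25·t^4 + 12·t^3 + 3·t^2 + 8·t + 5, sustituimos t = 1 para obtener v = 9.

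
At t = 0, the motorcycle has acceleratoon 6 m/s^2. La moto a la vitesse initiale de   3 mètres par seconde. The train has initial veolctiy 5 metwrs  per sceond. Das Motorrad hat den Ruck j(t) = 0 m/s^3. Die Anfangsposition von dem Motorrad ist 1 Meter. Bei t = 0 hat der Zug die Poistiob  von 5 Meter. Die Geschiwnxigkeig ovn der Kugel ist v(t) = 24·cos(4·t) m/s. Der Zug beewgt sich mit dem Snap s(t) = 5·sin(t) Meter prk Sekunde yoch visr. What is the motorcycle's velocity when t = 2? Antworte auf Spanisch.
Partiendo de la sacudida j(t) = 0, tomamos 2 antiderivadas. Integrando la sacudida y usando la condición inicial a(0) = 6, obtenemos a(t) = 6. La antiderivada de la aceleración, con v(0) = 3, da la velocidad: v(t) = 6·t + 3. Usando v(t) = 6·t + 3 y sustituyendo t = 2, encontramos v = 15.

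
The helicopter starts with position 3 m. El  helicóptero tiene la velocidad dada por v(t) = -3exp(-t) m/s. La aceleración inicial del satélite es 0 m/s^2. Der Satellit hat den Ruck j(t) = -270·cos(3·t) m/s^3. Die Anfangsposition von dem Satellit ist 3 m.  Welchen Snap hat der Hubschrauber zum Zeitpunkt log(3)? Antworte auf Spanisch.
Para resolver esto, necesitamos tomar 3 derivadas de nuestra ecuación de la velocidad v(t) = -3·exp(-t). Tomando d/dt de v(t), encontramos a(t) = 3·exp(-t). Derivando la aceleración, obtenemos la sacudida: j(t) = -3·exp(-t). Tomando d/dt de j(t), encontramos s(t) = 3·exp(-t). Usando s(t) = 3·exp(-t) y sustituyendo t = log(3), encontramos s = 1.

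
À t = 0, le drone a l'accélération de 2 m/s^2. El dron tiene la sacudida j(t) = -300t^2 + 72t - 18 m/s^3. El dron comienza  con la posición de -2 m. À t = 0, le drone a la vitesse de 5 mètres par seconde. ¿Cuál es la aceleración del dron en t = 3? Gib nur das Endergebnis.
En t = 3, a = -2428.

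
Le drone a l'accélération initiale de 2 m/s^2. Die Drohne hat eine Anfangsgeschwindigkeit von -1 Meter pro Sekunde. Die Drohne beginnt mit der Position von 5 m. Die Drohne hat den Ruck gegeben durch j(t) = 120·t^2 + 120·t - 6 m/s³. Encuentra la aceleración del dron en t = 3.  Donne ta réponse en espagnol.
Necesitamos integrar nuestra ecuación de la sacudida j(t) = 120·t^2 + 120·t - 6 1 vez. La integral de la sacudida, con a(0) = 2, da la aceleración: a(t) = 40·t^3 + 60·t^2 - 6·t + 2. De la ecuación de la aceleración a(t) = 40·t^3 + 60·t^2 - 6·t + 2, sustituimos t = 3 para obtener a = 1604.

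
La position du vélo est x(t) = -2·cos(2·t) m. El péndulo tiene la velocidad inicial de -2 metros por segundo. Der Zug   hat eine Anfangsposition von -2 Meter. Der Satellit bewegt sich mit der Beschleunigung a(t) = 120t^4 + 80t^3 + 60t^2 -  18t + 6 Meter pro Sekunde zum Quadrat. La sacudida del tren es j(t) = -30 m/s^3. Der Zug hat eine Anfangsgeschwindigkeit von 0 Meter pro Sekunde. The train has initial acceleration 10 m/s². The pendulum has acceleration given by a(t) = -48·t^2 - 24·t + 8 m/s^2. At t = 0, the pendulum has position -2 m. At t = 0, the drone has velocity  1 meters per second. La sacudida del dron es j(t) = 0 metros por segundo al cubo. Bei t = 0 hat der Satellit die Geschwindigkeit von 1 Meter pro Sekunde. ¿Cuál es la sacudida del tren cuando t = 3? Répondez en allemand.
Aus der Gleichung für den Ruck j(t) = -30, setzen wir t = 3 ein und erhalten j = -30.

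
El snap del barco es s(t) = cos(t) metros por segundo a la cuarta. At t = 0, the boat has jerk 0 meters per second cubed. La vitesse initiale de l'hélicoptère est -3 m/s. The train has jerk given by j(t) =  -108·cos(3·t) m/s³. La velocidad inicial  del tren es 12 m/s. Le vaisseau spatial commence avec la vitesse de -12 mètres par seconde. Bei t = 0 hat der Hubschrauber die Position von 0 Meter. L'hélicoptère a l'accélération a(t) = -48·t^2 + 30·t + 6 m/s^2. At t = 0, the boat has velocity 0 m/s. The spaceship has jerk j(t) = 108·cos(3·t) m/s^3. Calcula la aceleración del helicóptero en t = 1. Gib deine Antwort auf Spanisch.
De la ecuación de la aceleración a(t) = -48·t^2 + 30·t + 6, sustituimos t = 1 para obtener a = -12.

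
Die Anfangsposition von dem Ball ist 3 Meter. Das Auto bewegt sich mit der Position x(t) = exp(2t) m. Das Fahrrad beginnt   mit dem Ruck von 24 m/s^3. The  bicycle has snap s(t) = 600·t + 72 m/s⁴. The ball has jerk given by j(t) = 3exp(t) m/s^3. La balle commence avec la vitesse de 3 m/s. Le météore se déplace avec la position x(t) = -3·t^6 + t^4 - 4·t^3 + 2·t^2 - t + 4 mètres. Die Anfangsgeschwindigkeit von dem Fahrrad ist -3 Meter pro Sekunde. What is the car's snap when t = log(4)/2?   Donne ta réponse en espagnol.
Para resolver esto, necesitamos tomar 4 derivadas de nuestra ecuación de la posición x(t) = exp(2·t). Tomando d/dt de x(t), encontramos v(t) = 2·exp(2·t). Tomando d/dt de v(t), encontramos a(t) = 4·exp(2·t). Derivando la aceleración, obtenemos la sacudida: j(t) = 8·exp(2·t). Tomando d/dt de j(t), encontramos s(t) = 16·exp(2·t). De la ecuación del snap s(t) = 16·exp(2·t), sustituimos t = log(4)/2 para obtener s = 64.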